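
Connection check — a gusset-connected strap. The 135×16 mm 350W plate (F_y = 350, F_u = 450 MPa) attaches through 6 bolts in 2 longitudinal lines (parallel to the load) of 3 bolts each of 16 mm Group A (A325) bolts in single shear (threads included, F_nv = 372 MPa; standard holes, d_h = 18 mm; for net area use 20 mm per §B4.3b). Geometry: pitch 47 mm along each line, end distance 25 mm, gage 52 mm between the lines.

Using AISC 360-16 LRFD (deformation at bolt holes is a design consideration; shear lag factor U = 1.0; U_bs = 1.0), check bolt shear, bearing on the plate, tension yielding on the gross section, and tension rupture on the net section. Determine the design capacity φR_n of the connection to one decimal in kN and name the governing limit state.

Bolt shear: A_b = π(16)²/4 = 201.06 mm². φR_n = 0.75 × 372 × 201.06 × 6 × 1 = 336.6 kN.
Bearing (16 mm plate, F_u = 450 MPa): end bolts L_c = 25 − 18/2 = 16, R_n = min(1.2×16×16×450, 2.4×16×16×450) = 138.24 kN/bolt; interior L_c = 47 − 18 = 29, R_n = 250.56 kN/bolt. φR_n = 0.75 × (2×138.24 + 4×250.56) = 959.0 kN.
Tension yield (gross): A_g = 135×16 = 2160 mm². φR_n = 0.90 × 350 × 2160 = 680.4 kN.
Tension rupture (net): A_n = (135 − 2×20)×16 = 1520 mm² (U = 1.0, A_e = A_n). φR_n = 0.75 × 450 × 1520 = 513.0 kN.
Governing: min(336.6, 959.0, 680.4, 513.0) = 336.6 kN → bolt shear.

336.6 kN (bolt shear governs)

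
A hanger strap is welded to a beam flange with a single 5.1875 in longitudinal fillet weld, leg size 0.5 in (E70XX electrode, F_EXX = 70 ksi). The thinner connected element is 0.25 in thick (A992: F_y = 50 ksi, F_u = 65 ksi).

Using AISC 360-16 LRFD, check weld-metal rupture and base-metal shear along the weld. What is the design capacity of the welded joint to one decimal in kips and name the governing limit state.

37.9 kips (base-metal shear governs)

Weld metal: throat = 0.707×0.5 = 0.3535 in, L = 5.1875 in. φR_n = 0.75 × 0.6 × 70 × 0.3535 × 5.1875 = 57.8 kips.
Base metal shear (0.25 in plate): yield φR_n = 1.0×0.6×50×0.25×5.1875 = 38.9 kips; rupture φR_n = 0.75×0.6×65×0.25×5.1875 = 37.9 kips; take 37.9 kips (rupture).
Governing: min(57.8, 37.9) = 37.9 kips → base-metal shear.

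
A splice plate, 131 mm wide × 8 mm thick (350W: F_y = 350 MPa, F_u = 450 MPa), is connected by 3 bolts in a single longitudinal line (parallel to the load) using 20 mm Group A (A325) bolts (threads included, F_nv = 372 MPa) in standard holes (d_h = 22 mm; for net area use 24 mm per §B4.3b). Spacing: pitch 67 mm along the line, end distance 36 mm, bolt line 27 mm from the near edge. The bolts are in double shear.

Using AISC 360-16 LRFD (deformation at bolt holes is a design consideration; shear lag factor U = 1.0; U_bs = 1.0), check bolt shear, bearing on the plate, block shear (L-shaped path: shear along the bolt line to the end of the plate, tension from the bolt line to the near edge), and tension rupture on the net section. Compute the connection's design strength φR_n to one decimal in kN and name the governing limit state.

Bolt shear: A_b = π(20)²/4 = 314.16 mm². φR_n = 0.75 × 372 × 314.16 × 3 × 2 = 525.9 kN.
Bearing (8 mm plate, F_u = 450 MPa): end bolts L_c = 36 − 22/2 = 25, R_n = min(1.2×25×8×450, 2.4×20×8×450) = 108 kN/bolt; interior L_c = 67 − 22 = 45, R_n = 172.8 kN/bolt. φR_n = 0.75 × (1×108 + 2×172.8) = 340.2 kN.
Block shear: shear path 1×[36+2×67] = 1×170 mm, A_gv = 1360, A_nv = 1×(170 − 2.5×24)×8 = 880 mm²; tension to near edge: (27 − 0.5×24)×8 = 120 mm². R_n = min(0.6×450×880, 0.6×350×1360) + 1.0×450×120 = min(237.6, 285.6) + 54 = 291.6 kN. φR_n = 0.75 × 291.6 = 218.7 kN.
Tension rupture (net): A_n = (131 − 1×24)×8 = 856 mm² (U = 1.0, A_e = A_n). φR_n = 0.75 × 450 × 856 = 288.9 kN.
Governing: min(525.9, 340.2, 218.7, 288.9) = 218.7 kN → block shear.

218.7 kN (block shear governs)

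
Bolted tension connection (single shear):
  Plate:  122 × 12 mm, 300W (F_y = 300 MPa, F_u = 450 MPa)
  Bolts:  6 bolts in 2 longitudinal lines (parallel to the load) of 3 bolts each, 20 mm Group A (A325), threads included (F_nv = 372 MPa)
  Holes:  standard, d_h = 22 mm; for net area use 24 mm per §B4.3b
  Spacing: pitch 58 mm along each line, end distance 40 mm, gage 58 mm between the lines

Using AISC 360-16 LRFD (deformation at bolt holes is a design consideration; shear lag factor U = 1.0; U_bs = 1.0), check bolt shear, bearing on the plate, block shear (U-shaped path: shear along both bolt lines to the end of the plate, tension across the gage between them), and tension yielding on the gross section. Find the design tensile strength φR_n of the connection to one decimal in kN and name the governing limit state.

Bolt shear: A_b = π(20)²/4 = 314.16 mm². φR_n = 0.75 × 372 × 314.16 × 6 × 1 = 525.9 kN.
Bearing (12 mm plate, F_u = 450 MPa): end bolts L_c = 40 − 22/2 = 29, R_n = min(1.2×29×12×450, 2.4×20×12×450) = 187.92 kN/bolt; interior L_c = 58 − 22 = 36, R_n = 233.28 kN/bolt. φR_n = 0.75 × (2×187.92 + 4×233.28) = 981.7 kN.
Block shear: shear path 2×[40+2×58] = 2×156 mm, A_gv = 3744, A_nv = 2×(156 − 2.5×24)×12 = 2304 mm²; tension across gage: (58 − 1×24)×12 = 408 mm². R_n = min(0.6×450×2304, 0.6×300×3744) + 1.0×450×408 = min(622.08, 673.92) + 183.6 = 805.68 kN. φR_n = 0.75 × 805.68 = 604.3 kN.
Tension yield (gross): A_g = 122×12 = 1464 mm². φR_n = 0.90 × 300 × 1464 = 395.3 kN.
Governing: min(525.9, 981.7, 604.3, 395.3) = 395.3 kN → gross-section yield.

395.3 kN (gross-section yield governs)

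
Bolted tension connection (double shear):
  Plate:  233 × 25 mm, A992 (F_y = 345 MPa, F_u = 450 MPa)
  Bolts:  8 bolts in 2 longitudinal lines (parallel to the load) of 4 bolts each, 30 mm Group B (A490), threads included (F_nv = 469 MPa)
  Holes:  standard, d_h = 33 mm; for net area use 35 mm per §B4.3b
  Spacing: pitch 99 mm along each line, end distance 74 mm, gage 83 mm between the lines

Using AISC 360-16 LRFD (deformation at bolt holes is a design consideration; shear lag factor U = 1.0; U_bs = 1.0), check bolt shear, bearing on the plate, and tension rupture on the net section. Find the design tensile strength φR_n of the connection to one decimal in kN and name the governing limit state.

1375.3 kN (net-section rupture governs)

Bolt shear: A_b = π(30)²/4 = 706.86 mm². φR_n = 0.75 × 469 × 706.86 × 8 × 2 = 3978.2 kN.
Bearing (25 mm plate, F_u = 450 MPa): end bolts L_c = 74 − 33/2 = 57.5, R_n = min(1.2×57.5×25×450, 2.4×30×25×450) = 776.25 kN/bolt; interior L_c = 99 − 33 = 66, R_n = 810 kN/bolt. φR_n = 0.75 × (2×776.25 + 6×810) = 4809.4 kN.
Tension rupture (net): A_n = (233 − 2×35)×25 = 4075 mm² (U = 1.0, A_e = A_n). φR_n = 0.75 × 450 × 4075 = 1375.3 kN.
Governing: min(3978.2, 4809.4, 1375.3) = 1375.3 kN → net-section rupture.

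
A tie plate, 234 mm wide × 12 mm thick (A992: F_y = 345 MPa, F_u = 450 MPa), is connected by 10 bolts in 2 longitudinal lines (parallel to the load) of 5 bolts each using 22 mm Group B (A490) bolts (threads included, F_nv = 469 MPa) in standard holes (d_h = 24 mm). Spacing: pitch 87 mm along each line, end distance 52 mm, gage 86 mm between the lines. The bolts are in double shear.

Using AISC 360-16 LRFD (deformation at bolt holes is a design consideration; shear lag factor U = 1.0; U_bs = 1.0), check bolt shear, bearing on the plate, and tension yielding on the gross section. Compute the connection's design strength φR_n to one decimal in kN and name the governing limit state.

Bolt shear: A_b = π(22)²/4 = 380.13 mm². φR_n = 0.75 × 469 × 380.13 × 10 × 2 = 2674.2 kN.
Bearing (12 mm plate, F_u = 450 MPa): end bolts L_c = 52 − 24/2 = 40, R_n = min(1.2×40×12×450, 2.4×22×12×450) = 259.2 kN/bolt; interior L_c = 87 − 24 = 63, R_n = 285.12 kN/bolt. φR_n = 0.75 × (2×259.2 + 8×285.12) = 2099.5 kN.
Tension yield (gross): A_g = 234×12 = 2808 mm². φR_n = 0.90 × 345 × 2808 = 871.9 kN.
Governing: min(2674.2, 2099.5, 871.9) = 871.9 kN → gross-section yield.

871.9 kN (gross-section yield governs)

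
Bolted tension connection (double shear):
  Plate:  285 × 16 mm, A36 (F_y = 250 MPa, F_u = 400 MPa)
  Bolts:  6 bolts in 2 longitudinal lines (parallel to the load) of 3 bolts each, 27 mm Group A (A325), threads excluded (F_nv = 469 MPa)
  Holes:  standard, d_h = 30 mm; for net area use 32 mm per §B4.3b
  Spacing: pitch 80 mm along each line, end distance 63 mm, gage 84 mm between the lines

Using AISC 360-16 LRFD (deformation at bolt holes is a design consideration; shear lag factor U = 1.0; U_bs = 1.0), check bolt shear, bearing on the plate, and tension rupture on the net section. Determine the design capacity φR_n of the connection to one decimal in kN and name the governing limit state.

Bolt shear: A_b = π(27)²/4 = 572.56 mm². φR_n = 0.75 × 469 × 572.56 × 6 × 2 = 2416.8 kN.
Bearing (16 mm plate, F_u = 400 MPa): end bolts L_c = 63 − 30/2 = 48, R_n = min(1.2×48×16×400, 2.4×27×16×400) = 368.64 kN/bolt; interior L_c = 80 − 30 = 50, R_n = 384 kN/bolt. φR_n = 0.75 × (2×368.64 + 4×384) = 1705.0 kN.
Tension rupture (net): A_n = (285 − 2×32)×16 = 3536 mm² (U = 1.0, A_e = A_n). φR_n = 0.75 × 400 × 3536 = 1060.8 kN.
Governing: min(2416.8, 1705.0, 1060.8) = 1060.8 kN → net-section rupture.

1060.8 kN (net-section rupture governs)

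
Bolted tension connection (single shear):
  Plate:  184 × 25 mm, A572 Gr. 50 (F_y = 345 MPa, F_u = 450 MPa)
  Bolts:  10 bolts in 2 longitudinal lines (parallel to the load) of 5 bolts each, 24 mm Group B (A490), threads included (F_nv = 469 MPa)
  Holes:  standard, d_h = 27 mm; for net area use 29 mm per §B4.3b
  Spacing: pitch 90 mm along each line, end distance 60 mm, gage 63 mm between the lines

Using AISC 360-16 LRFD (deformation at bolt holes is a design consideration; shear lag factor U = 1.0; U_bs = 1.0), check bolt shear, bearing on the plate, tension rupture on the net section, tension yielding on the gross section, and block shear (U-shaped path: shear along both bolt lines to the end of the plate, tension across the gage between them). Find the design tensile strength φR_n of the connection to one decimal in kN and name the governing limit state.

1063.1 kN (net-section rupture governs)

Bolt shear: A_b = π(24)²/4 = 452.39 mm². φR_n = 0.75 × 469 × 452.39 × 10 × 1 = 1591.3 kN.
Bearing (25 mm plate, F_u = 450 MPa): end bolts L_c = 60 − 27/2 = 46.5, R_n = min(1.2×46.5×25×450, 2.4×24×25×450) = 627.75 kN/bolt; interior L_c = 90 − 27 = 63, R_n = 648 kN/bolt. φR_n = 0.75 × (2×627.75 + 8×648) = 4829.6 kN.
Tension rupture (net): A_n = (184 − 2×29)×25 = 3150 mm² (U = 1.0, A_e = A_n). φR_n = 0.75 × 450 × 3150 = 1063.1 kN.
Tension yield (gross): A_g = 184×25 = 4600 mm². φR_n = 0.90 × 345 × 4600 = 1428.3 kN.
Block shear: shear path 2×[60+4×90] = 2×420 mm, A_gv = 21000, A_nv = 2×(420 − 4.5×29)×25 = 14475 mm²; tension across gage: (63 − 1×29)×25 = 850 mm². R_n = min(0.6×450×14475, 0.6×345×21000) + 1.0×450×850 = min(3908.3, 4347) + 382.5 = 4290.8 kN. φR_n = 0.75 × 4290.8 = 3218.1 kN.
Governing: min(1591.3, 4829.6, 1063.1, 1428.3, 3218.1) = 1063.1 kN → net-section rupture.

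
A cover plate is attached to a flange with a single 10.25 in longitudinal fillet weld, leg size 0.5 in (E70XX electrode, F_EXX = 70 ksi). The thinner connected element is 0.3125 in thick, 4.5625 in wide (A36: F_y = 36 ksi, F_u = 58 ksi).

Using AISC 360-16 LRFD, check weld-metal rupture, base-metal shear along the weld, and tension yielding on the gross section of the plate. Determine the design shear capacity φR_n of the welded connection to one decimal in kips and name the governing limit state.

46.2 kips (gross-section yield governs)

Weld metal: throat = 0.707×0.5 = 0.3535 in, L = 10.25 in. φR_n = 0.75 × 0.6 × 70 × 0.3535 × 10.25 = 114.1 kips.
Base metal shear (0.3125 in plate): yield φR_n = 1.0×0.6×36×0.3125×10.25 = 69.2 kips; rupture φR_n = 0.75×0.6×58×0.3125×10.25 = 83.6 kips; take 69.2 kips (yield).
Tension yield (gross): A_g = 4.5625×0.3125 = 1.4258 in². φR_n = 0.90 × 36 × 1.4258 = 46.2 kips.
Governing: min(114.1, 69.2, 46.2) = 46.2 kips → gross-section yield.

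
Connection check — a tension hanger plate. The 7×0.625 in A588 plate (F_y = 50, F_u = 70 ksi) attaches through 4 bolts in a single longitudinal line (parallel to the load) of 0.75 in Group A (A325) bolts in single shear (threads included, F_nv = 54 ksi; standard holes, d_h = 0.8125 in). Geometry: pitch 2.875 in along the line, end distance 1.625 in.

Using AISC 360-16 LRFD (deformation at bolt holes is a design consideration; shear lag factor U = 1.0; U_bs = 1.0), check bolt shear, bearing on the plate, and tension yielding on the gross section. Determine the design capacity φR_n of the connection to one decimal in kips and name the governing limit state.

71.6 kips (bolt shear governs)

Bolt shear: A_b = π(0.75)²/4 = 0.44179 in². φR_n = 0.75 × 54 × 0.44179 × 4 × 1 = 71.6 kips.
Bearing (0.625 in plate, F_u = 70 ksi): end bolts L_c = 1.625 − 0.8125/2 = 1.21875, R_n = min(1.2×1.21875×0.625×70, 2.4×0.75×0.625×70) = 63.984 kips/bolt; interior L_c = 2.875 − 0.8125 = 2.0625, R_n = 78.75 kips/bolt. φR_n = 0.75 × (1×63.984 + 3×78.75) = 225.2 kips.
Tension yield (gross): A_g = 7×0.625 = 4.375 in². φR_n = 0.90 × 50 × 4.375 = 196.9 kips.
Governing: min(71.6, 225.2, 196.9) = 71.6 kips → bolt shear.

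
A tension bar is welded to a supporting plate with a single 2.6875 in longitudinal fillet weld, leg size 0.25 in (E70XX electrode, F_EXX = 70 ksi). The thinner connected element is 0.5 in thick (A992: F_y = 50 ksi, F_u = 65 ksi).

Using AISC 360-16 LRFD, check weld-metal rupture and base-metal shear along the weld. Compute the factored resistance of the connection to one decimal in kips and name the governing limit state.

15.0 kips (weld metal governs)

Weld metal: throat = 0.707×0.25 = 0.17675 in, L = 2.6875 in. φR_n = 0.75 × 0.6 × 70 × 0.17675 × 2.6875 = 15.0 kips.
Base metal shear (0.5 in plate): yield φR_n = 1.0×0.6×50×0.5×2.6875 = 40.3 kips; rupture φR_n = 0.75×0.6×65×0.5×2.6875 = 39.3 kips; take 39.3 kips (rupture).
Governing: min(15.0, 39.3) = 15.0 kips → weld metal.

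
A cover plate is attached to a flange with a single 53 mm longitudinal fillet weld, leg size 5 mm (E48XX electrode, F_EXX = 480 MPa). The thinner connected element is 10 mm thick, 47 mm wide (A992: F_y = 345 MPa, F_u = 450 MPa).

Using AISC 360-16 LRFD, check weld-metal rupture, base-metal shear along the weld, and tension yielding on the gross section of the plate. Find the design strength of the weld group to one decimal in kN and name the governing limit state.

40.5 kN (weld metal governs)

Weld metal: throat = 0.707×5 = 3.535 mm, L = 53 mm. φR_n = 0.75 × 0.6 × 480 × 3.535 × 53 = 40.5 kN.
Base metal shear (10 mm plate): yield φR_n = 1.0×0.6×345×10×53 = 109.7 kN; rupture φR_n = 0.75×0.6×450×10×53 = 107.3 kN; take 107.3 kN (rupture).
Tension yield (gross): A_g = 47×10 = 470 mm². φR_n = 0.90 × 345 × 470 = 145.9 kN.
Governing: min(40.5, 107.3, 145.9) = 40.5 kN → weld metal.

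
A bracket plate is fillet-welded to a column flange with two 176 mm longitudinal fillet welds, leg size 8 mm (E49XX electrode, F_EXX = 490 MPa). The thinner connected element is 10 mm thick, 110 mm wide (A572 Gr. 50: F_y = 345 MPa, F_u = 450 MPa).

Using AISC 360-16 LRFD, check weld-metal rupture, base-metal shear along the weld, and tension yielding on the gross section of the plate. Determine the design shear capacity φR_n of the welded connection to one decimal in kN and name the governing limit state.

341.6 kN (gross-section yield governs)

Weld metal: throat = 0.707×8 = 5.656 mm, L = 2×176 = 352 mm. φR_n = 0.75 × 0.6 × 490 × 5.656 × 352 = 439.0 kN.
Base metal shear (10 mm plate): yield φR_n = 1.0×0.6×345×10×352 = 728.6 kN; rupture φR_n = 0.75×0.6×450×10×352 = 712.8 kN; take 712.8 kN (rupture).
Tension yield (gross): A_g = 110×10 = 1100 mm². φR_n = 0.90 × 345 × 1100 = 341.6 kN.
Governing: min(439.0, 712.8, 341.6) = 341.6 kN → gross-section yield.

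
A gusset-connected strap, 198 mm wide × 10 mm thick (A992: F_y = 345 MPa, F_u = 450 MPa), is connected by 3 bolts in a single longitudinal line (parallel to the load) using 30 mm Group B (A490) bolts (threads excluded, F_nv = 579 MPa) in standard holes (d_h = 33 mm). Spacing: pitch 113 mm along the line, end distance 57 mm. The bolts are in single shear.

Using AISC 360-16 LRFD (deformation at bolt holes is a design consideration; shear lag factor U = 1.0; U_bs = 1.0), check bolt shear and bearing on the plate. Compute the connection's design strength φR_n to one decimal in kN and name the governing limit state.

Bolt shear: A_b = π(30)²/4 = 706.86 mm². φR_n = 0.75 × 579 × 706.86 × 3 × 1 = 920.9 kN.
Bearing (10 mm plate, F_u = 450 MPa): end bolts L_c = 57 − 33/2 = 40.5, R_n = min(1.2×40.5×10×450, 2.4×30×10×450) = 218.7 kN/bolt; interior L_c = 113 − 33 = 80, R_n = 324 kN/bolt. φR_n = 0.75 × (1×218.7 + 2×324) = 650.0 kN.
Governing: min(920.9, 650.0) = 650.0 kN → bearing.

650.0 kN (bearing governs)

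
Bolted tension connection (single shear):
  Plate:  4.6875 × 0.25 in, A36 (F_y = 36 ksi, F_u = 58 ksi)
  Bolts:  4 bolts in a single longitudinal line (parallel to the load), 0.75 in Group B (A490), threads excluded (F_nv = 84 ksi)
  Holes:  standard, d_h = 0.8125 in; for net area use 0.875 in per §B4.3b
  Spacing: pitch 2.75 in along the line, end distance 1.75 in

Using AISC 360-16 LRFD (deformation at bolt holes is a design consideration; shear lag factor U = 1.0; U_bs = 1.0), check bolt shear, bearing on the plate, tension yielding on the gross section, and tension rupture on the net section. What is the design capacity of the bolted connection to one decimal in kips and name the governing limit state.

38.0 kips (gross-section yield governs)

Bolt shear: A_b = π(0.75)²/4 = 0.44179 in². φR_n = 0.75 × 84 × 0.44179 × 4 × 1 = 111.3 kips.
Bearing (0.25 in plate, F_u = 58 ksi): end bolts L_c = 1.75 − 0.8125/2 = 1.34375, R_n = min(1.2×1.34375×0.25×58, 2.4×0.75×0.25×58) = 23.381 kips/bolt; interior L_c = 2.75 − 0.8125 = 1.9375, R_n = 26.1 kips/bolt. φR_n = 0.75 × (1×23.381 + 3×26.1) = 76.3 kips.
Tension yield (gross): A_g = 4.6875×0.25 = 1.1719 in². φR_n = 0.90 × 36 × 1.1719 = 38.0 kips.
Tension rupture (net): A_n = (4.6875 − 1×0.875)×0.25 = 0.95313 in² (U = 1.0, A_e = A_n). φR_n = 0.75 × 58 × 0.95313 = 41.5 kips.
Governing: min(111.3, 76.3, 38.0, 41.5) = 38.0 kips → gross-section yield.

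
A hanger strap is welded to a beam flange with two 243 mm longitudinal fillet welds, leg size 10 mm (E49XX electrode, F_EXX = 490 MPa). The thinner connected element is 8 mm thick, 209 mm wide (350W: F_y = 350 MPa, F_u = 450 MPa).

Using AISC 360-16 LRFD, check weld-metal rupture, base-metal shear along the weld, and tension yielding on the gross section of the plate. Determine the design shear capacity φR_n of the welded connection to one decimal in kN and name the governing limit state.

526.7 kN (gross-section yield governs)

Weld metal: throat = 0.707×10 = 7.07 mm, L = 2×243 = 486 mm. φR_n = 0.75 × 0.6 × 490 × 7.07 × 486 = 757.6 kN.
Base metal shear (8 mm plate): yield φR_n = 1.0×0.6×350×8×486 = 816.5 kN; rupture φR_n = 0.75×0.6×450×8×486 = 787.3 kN; take 787.3 kN (rupture).
Tension yield (gross): A_g = 209×8 = 1672 mm². φR_n = 0.90 × 350 × 1672 = 526.7 kN.
Governing: min(757.6, 787.3, 526.7) = 526.7 kN → gross-section yield.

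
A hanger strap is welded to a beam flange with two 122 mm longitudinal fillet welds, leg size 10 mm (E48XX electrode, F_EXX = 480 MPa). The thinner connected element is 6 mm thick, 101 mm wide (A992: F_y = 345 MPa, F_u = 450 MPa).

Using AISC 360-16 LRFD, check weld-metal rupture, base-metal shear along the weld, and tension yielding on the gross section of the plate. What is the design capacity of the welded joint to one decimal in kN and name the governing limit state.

188.2 kN (gross-section yield governs)

Weld metal: throat = 0.707×10 = 7.07 mm, L = 2×122 = 244 mm. φR_n = 0.75 × 0.6 × 480 × 7.07 × 244 = 372.6 kN.
Base metal shear (6 mm plate): yield φR_n = 1.0×0.6×345×6×244 = 303.0 kN; rupture φR_n = 0.75×0.6×450×6×244 = 296.5 kN; take 296.5 kN (rupture).
Tension yield (gross): A_g = 101×6 = 606 mm². φR_n = 0.90 × 345 × 606 = 188.2 kN.
Governing: min(372.6, 296.5, 188.2) = 188.2 kN → gross-section yield.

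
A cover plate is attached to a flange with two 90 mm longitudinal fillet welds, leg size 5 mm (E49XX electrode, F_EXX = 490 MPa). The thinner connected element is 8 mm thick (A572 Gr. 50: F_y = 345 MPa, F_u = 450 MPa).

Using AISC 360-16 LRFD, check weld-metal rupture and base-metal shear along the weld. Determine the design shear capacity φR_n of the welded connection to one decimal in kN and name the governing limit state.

Weld metal: throat = 0.707×5 = 3.535 mm, L = 2×90 = 180 mm. φR_n = 0.75 × 0.6 × 490 × 3.535 × 180 = 140.3 kN.
Base metal shear (8 mm plate): yield φR_n = 1.0×0.6×345×8×180 = 298.1 kN; rupture φR_n = 0.75×0.6×450×8×180 = 291.6 kN; take 291.6 kN (rupture).
Governing: min(140.3, 291.6) = 140.3 kN → weld metal.

140.3 kN (weld metal governs)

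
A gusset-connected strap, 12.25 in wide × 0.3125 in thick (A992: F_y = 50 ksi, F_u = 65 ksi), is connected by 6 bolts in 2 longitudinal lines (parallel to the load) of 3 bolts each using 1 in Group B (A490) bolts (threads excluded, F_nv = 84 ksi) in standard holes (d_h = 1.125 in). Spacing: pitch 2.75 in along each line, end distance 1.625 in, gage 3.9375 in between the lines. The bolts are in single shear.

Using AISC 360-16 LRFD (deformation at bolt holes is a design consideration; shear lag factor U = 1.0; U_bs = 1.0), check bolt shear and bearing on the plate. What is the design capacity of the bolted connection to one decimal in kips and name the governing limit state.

Bolt shear: A_b = π(1)²/4 = 0.7854 in². φR_n = 0.75 × 84 × 0.7854 × 6 × 1 = 296.9 kips.
Bearing (0.3125 in plate, F_u = 65 ksi): end bolts L_c = 1.625 − 1.125/2 = 1.0625, R_n = min(1.2×1.0625×0.3125×65, 2.4×1×0.3125×65) = 25.898 kips/bolt; interior L_c = 2.75 − 1.125 = 1.625, R_n = 39.609 kips/bolt. φR_n = 0.75 × (2×25.898 + 4×39.609) = 157.7 kips.
Governing: min(296.9, 157.7) = 157.7 kips → bearing.

157.7 kips (bearing governs)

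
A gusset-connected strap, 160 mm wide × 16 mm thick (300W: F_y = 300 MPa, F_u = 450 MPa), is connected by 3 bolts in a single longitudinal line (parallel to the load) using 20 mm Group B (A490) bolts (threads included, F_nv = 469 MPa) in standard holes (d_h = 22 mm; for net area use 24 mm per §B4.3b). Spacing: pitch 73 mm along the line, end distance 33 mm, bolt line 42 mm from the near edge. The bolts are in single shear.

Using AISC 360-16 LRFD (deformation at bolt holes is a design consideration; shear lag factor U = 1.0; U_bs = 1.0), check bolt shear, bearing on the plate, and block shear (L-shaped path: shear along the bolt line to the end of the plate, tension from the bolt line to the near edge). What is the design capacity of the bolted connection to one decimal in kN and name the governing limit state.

Bolt shear: A_b = π(20)²/4 = 314.16 mm². φR_n = 0.75 × 469 × 314.16 × 3 × 1 = 331.5 kN.
Bearing (16 mm plate, F_u = 450 MPa): end bolts L_c = 33 − 22/2 = 22, R_n = min(1.2×22×16×450, 2.4×20×16×450) = 190.08 kN/bolt; interior L_c = 73 − 22 = 51, R_n = 345.6 kN/bolt. φR_n = 0.75 × (1×190.08 + 2×345.6) = 661.0 kN.
Block shear: shear path 1×[33+2×73] = 1×179 mm, A_gv = 2864, A_nv = 1×(179 − 2.5×24)×16 = 1904 mm²; tension to near edge: (42 − 0.5×24)×16 = 480 mm². R_n = min(0.6×450×1904, 0.6×300×2864) + 1.0×450×480 = min(514.08, 515.52) + 216 = 730.08 kN. φR_n = 0.75 × 730.08 = 547.6 kN.
Governing: min(331.5, 661.0, 547.6) = 331.5 kN → bolt shear.

331.5 kN (bolt shear governs)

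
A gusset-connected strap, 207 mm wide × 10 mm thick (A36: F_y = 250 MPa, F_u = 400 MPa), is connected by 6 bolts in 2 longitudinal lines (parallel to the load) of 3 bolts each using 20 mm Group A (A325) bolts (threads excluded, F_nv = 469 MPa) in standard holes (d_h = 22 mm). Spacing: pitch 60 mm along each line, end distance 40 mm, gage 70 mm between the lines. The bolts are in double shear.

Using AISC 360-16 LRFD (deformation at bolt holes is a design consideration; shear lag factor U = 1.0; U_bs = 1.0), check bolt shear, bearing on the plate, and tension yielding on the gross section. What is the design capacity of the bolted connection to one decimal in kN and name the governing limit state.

465.8 kN (gross-section yield governs)

Bolt shear: A_b = π(20)²/4 = 314.16 mm². φR_n = 0.75 × 469 × 314.16 × 6 × 2 = 1326.1 kN.
Bearing (10 mm plate, F_u = 400 MPa): end bolts L_c = 40 − 22/2 = 29, R_n = min(1.2×29×10×400, 2.4×20×10×400) = 139.2 kN/bolt; interior L_c = 60 − 22 = 38, R_n = 182.4 kN/bolt. φR_n = 0.75 × (2×139.2 + 4×182.4) = 756.0 kN.
Tension yield (gross): A_g = 207×10 = 2070 mm². φR_n = 0.90 × 250 × 2070 = 465.8 kN.
Governing: min(1326.1, 756.0, 465.8) = 465.8 kN → gross-section yield.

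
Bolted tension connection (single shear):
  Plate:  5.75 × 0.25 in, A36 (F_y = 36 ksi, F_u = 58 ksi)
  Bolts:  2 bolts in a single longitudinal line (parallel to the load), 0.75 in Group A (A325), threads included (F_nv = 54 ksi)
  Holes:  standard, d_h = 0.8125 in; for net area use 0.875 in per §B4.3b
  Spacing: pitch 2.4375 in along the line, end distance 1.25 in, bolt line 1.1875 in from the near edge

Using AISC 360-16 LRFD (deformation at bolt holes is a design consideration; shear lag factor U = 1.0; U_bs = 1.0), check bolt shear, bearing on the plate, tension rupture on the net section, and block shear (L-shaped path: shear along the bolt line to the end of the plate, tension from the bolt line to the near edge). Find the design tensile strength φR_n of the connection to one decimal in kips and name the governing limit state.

23.1 kips (block shear governs)

Bolt shear: A_b = π(0.75)²/4 = 0.44179 in². φR_n = 0.75 × 54 × 0.44179 × 2 × 1 = 35.8 kips.
Bearing (0.25 in plate, F_u = 58 ksi): end bolts L_c = 1.25 − 0.8125/2 = 0.84375, R_n = min(1.2×0.84375×0.25×58, 2.4×0.75×0.25×58) = 14.681 kips/bolt; interior L_c = 2.4375 − 0.8125 = 1.625, R_n = 26.1 kips/bolt. φR_n = 0.75 × (1×14.681 + 1×26.1) = 30.6 kips.
Tension rupture (net): A_n = (5.75 − 1×0.875)×0.25 = 1.2188 in² (U = 1.0, A_e = A_n). φR_n = 0.75 × 58 × 1.2188 = 53.0 kips.
Block shear: shear path 1×[1.25+1×2.4375] = 1×3.6875 in, A_gv = 0.92188, A_nv = 1×(3.6875 − 1.5×0.875)×0.25 = 0.59375 in²; tension to near edge: (1.1875 − 0.5×0.875)×0.25 = 0.1875 in². R_n = min(0.6×58×0.59375, 0.6×36×0.92188) + 1.0×58×0.1875 = min(20.663, 19.913) + 10.875 = 30.788 kips. φR_n = 0.75 × 30.788 = 23.1 kips.
Governing: min(35.8, 30.6, 53.0, 23.1) = 23.1 kips → block shear.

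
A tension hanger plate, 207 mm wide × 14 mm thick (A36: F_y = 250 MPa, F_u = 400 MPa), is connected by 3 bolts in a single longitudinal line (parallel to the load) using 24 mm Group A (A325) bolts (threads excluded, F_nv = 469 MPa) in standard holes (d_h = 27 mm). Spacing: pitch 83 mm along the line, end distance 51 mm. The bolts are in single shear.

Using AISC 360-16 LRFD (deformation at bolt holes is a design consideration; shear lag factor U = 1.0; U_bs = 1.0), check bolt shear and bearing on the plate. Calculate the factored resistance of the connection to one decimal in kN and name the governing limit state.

477.4 kN (bolt shear governs)

Bolt shear: A_b = π(24)²/4 = 452.39 mm². φR_n = 0.75 × 469 × 452.39 × 3 × 1 = 477.4 kN.
Bearing (14 mm plate, F_u = 400 MPa): end bolts L_c = 51 − 27/2 = 37.5, R_n = min(1.2×37.5×14×400, 2.4×24×14×400) = 252 kN/bolt; interior L_c = 83 − 27 = 56, R_n = 322.56 kN/bolt. φR_n = 0.75 × (1×252 + 2×322.56) = 672.8 kN.
Governing: min(477.4, 672.8) = 477.4 kN → bolt shear.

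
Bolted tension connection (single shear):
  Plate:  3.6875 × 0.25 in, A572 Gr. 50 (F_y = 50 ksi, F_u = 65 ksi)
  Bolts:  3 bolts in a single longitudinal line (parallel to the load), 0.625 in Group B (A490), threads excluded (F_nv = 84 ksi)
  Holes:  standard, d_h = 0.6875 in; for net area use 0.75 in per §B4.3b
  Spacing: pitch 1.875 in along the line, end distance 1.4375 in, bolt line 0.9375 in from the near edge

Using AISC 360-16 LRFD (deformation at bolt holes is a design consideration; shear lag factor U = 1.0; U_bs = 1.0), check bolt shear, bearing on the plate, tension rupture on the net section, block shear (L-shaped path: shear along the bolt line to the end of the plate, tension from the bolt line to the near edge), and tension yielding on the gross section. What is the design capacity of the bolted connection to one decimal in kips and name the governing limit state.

31.1 kips (block shear governs)

Bolt shear: A_b = π(0.625)²/4 = 0.3068 in². φR_n = 0.75 × 84 × 0.3068 × 3 × 1 = 58.0 kips.
Bearing (0.25 in plate, F_u = 65 ksi): end bolts L_c = 1.4375 − 0.6875/2 = 1.09375, R_n = min(1.2×1.09375×0.25×65, 2.4×0.625×0.25×65) = 21.328 kips/bolt; interior L_c = 1.875 − 0.6875 = 1.1875, R_n = 23.156 kips/bolt. φR_n = 0.75 × (1×21.328 + 2×23.156) = 50.7 kips.
Tension rupture (net): A_n = (3.6875 − 1×0.75)×0.25 = 0.73438 in² (U = 1.0, A_e = A_n). φR_n = 0.75 × 65 × 0.73438 = 35.8 kips.
Block shear: shear path 1×[1.4375+2×1.875] = 1×5.1875 in, A_gv = 1.2969, A_nv = 1×(5.1875 − 2.5×0.75)×0.25 = 0.82813 in²; tension to near edge: (0.9375 − 0.5×0.75)×0.25 = 0.14063 in². R_n = min(0.6×65×0.82813, 0.6×50×1.2969) + 1.0×65×0.14063 = min(32.297, 38.907) + 9.141 = 41.438 kips. φR_n = 0.75 × 41.438 = 31.1 kips.
Tension yield (gross): A_g = 3.6875×0.25 = 0.92188 in². φR_n = 0.90 × 50 × 0.92188 = 41.5 kips.
Governing: min(58.0, 50.7, 35.8, 31.1, 41.5) = 31.1 kips → block shear.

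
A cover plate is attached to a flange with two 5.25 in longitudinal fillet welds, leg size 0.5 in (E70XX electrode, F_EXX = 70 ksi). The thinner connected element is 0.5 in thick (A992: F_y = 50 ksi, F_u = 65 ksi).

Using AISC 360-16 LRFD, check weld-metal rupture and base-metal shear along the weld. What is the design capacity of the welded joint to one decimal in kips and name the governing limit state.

Weld metal: throat = 0.707×0.5 = 0.3535 in, L = 2×5.25 = 10.5 in. φR_n = 0.75 × 0.6 × 70 × 0.3535 × 10.5 = 116.9 kips.
Base metal shear (0.5 in plate): yield φR_n = 1.0×0.6×50×0.5×10.5 = 157.5 kips; rupture φR_n = 0.75×0.6×65×0.5×10.5 = 153.6 kips; take 153.6 kips (rupture).
Governing: min(116.9, 153.6) = 116.9 kips → weld metal.

116.9 kips (weld metal governs)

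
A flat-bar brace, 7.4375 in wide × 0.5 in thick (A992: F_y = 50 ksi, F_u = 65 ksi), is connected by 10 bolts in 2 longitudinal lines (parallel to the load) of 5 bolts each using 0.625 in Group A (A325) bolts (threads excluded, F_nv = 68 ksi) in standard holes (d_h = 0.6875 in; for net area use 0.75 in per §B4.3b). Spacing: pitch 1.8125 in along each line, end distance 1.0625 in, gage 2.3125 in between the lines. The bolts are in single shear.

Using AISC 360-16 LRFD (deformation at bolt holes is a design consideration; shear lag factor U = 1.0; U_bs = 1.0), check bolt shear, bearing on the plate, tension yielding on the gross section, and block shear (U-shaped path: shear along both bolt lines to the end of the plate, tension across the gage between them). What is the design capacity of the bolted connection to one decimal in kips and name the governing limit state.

156.5 kips (bolt shear governs)

Bolt shear: A_b = π(0.625)²/4 = 0.3068 in². φR_n = 0.75 × 68 × 0.3068 × 10 × 1 = 156.5 kips.
Bearing (0.5 in plate, F_u = 65 ksi): end bolts L_c = 1.0625 − 0.6875/2 = 0.71875, R_n = min(1.2×0.71875×0.5×65, 2.4×0.625×0.5×65) = 28.031 kips/bolt; interior L_c = 1.8125 − 0.6875 = 1.125, R_n = 43.875 kips/bolt. φR_n = 0.75 × (2×28.031 + 8×43.875) = 305.3 kips.
Tension yield (gross): A_g = 7.4375×0.5 = 3.7188 in². φR_n = 0.90 × 50 × 3.7188 = 167.3 kips.
Block shear: shear path 2×[1.0625+4×1.8125] = 2×8.3125 in, A_gv = 8.3125, A_nv = 2×(8.3125 − 4.5×0.75)×0.5 = 4.9375 in²; tension across gage: (2.3125 − 1×0.75)×0.5 = 0.78125 in². R_n = min(0.6×65×4.9375, 0.6×50×8.3125) + 1.0×65×0.78125 = min(192.56, 249.38) + 50.781 = 243.34 kips. φR_n = 0.75 × 243.34 = 182.5 kips.
Governing: min(156.5, 305.3, 167.3, 182.5) = 156.5 kips → bolt shear.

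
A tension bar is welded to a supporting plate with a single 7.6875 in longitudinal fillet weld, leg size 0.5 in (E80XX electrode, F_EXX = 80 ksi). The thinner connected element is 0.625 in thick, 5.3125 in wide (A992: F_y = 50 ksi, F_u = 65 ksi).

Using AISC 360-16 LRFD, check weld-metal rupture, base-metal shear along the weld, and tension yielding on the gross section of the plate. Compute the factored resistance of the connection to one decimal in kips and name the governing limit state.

97.8 kips (weld metal governs)

Weld metal: throat = 0.707×0.5 = 0.3535 in, L = 7.6875 in. φR_n = 0.75 × 0.6 × 80 × 0.3535 × 7.6875 = 97.8 kips.
Base metal shear (0.625 in plate): yield φR_n = 1.0×0.6×50×0.625×7.6875 = 144.1 kips; rupture φR_n = 0.75×0.6×65×0.625×7.6875 = 140.5 kips; take 140.5 kips (rupture).
Tension yield (gross): A_g = 5.3125×0.625 = 3.3203 in². φR_n = 0.90 × 50 × 3.3203 = 149.4 kips.
Governing: min(97.8, 140.5, 149.4) = 97.8 kips → weld metal.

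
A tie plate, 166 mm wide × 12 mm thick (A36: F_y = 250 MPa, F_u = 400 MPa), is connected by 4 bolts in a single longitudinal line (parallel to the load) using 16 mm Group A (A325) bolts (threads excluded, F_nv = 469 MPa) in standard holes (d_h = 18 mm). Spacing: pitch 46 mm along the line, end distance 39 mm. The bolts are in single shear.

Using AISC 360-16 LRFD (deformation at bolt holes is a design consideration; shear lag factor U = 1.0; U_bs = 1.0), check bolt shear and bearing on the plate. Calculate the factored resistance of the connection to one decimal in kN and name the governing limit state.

282.9 kN (bolt shear governs)

Bolt shear: A_b = π(16)²/4 = 201.06 mm². φR_n = 0.75 × 469 × 201.06 × 4 × 1 = 282.9 kN.
Bearing (12 mm plate, F_u = 400 MPa): end bolts L_c = 39 − 18/2 = 30, R_n = min(1.2×30×12×400, 2.4×16×12×400) = 172.8 kN/bolt; interior L_c = 46 − 18 = 28, R_n = 161.28 kN/bolt. φR_n = 0.75 × (1×172.8 + 3×161.28) = 492.5 kN.
Governing: min(282.9, 492.5) = 282.9 kN → bolt shear.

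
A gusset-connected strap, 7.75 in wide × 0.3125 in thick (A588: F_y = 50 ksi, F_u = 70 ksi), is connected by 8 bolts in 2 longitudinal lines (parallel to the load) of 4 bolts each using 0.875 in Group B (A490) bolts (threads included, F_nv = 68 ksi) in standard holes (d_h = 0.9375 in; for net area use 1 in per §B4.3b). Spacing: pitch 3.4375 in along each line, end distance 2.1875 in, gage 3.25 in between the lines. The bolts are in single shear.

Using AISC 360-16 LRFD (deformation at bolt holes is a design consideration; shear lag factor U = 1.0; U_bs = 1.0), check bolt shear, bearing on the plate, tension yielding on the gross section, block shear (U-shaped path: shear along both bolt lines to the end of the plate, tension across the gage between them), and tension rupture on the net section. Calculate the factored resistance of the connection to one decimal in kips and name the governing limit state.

94.3 kips (net-section rupture governs)

Bolt shear: A_b = π(0.875)²/4 = 0.60132 in². φR_n = 0.75 × 68 × 0.60132 × 8 × 1 = 245.3 kips.
Bearing (0.3125 in plate, F_u = 70 ksi): end bolts L_c = 2.1875 − 0.9375/2 = 1.71875, R_n = min(1.2×1.71875×0.3125×70, 2.4×0.875×0.3125×70) = 45.117 kips/bolt; interior L_c = 3.4375 − 0.9375 = 2.5, R_n = 45.938 kips/bolt. φR_n = 0.75 × (2×45.117 + 6×45.938) = 274.4 kips.
Tension yield (gross): A_g = 7.75×0.3125 = 2.4219 in². φR_n = 0.90 × 50 × 2.4219 = 109.0 kips.
Block shear: shear path 2×[2.1875+3×3.4375] = 2×12.5 in, A_gv = 7.8125, A_nv = 2×(12.5 − 3.5×1)×0.3125 = 5.625 in²; tension across gage: (3.25 − 1×1)×0.3125 = 0.70313 in². R_n = min(0.6×70×5.625, 0.6×50×7.8125) + 1.0×70×0.70313 = min(236.25, 234.38) + 49.219 = 283.6 kips. φR_n = 0.75 × 283.6 = 212.7 kips.
Tension rupture (net): A_n = (7.75 − 2×1)×0.3125 = 1.7969 in² (U = 1.0, A_e = A_n). φR_n = 0.75 × 70 × 1.7969 = 94.3 kips.
Governing: min(245.3, 274.4, 109.0, 212.7, 94.3) = 94.3 kips → net-section rupture.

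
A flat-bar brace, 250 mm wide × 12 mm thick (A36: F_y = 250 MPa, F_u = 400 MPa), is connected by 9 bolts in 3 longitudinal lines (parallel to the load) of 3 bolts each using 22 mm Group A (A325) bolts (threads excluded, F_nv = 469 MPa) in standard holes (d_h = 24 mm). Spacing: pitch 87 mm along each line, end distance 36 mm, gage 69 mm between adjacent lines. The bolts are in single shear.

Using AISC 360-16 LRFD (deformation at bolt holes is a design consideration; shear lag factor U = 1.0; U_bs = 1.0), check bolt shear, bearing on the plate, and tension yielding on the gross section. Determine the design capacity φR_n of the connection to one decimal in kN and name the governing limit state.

675.0 kN (gross-section yield governs)

Bolt shear: A_b = π(22)²/4 = 380.13 mm². φR_n = 0.75 × 469 × 380.13 × 9 × 1 = 1203.4 kN.
Bearing (12 mm plate, F_u = 400 MPa): end bolts L_c = 36 − 24/2 = 24, R_n = min(1.2×24×12×400, 2.4×22×12×400) = 138.24 kN/bolt; interior L_c = 87 − 24 = 63, R_n = 253.44 kN/bolt. φR_n = 0.75 × (3×138.24 + 6×253.44) = 1451.5 kN.
Tension yield (gross): A_g = 250×12 = 3000 mm². φR_n = 0.90 × 250 × 3000 = 675.0 kN.
Governing: min(1203.4, 1451.5, 675.0) = 675.0 kN → gross-section yield.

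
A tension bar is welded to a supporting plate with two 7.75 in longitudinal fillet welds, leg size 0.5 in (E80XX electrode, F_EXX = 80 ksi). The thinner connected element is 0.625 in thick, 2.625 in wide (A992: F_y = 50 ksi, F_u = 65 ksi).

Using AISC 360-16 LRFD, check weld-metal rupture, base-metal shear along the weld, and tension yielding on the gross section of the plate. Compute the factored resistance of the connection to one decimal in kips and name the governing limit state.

73.8 kips (gross-section yield governs)

Weld metal: throat = 0.707×0.5 = 0.3535 in, L = 2×7.75 = 15.5 in. φR_n = 0.75 × 0.6 × 80 × 0.3535 × 15.5 = 197.3 kips.
Base metal shear (0.625 in plate): yield φR_n = 1.0×0.6×50×0.625×15.5 = 290.6 kips; rupture φR_n = 0.75×0.6×65×0.625×15.5 = 283.4 kips; take 283.4 kips (rupture).
Tension yield (gross): A_g = 2.625×0.625 = 1.6406 in². φR_n = 0.90 × 50 × 1.6406 = 73.8 kips.
Governing: min(197.3, 283.4, 73.8) = 73.8 kips → gross-section yield.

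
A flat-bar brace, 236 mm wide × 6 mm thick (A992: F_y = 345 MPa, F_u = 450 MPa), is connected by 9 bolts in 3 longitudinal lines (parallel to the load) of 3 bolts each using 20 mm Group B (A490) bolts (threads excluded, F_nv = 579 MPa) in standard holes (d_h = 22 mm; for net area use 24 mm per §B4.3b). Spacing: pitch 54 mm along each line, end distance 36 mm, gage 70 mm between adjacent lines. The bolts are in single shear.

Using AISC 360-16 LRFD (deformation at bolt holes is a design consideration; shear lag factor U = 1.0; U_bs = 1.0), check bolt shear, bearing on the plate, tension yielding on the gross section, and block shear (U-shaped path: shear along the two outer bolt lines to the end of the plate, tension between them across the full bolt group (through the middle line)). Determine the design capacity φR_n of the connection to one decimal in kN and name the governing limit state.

390.4 kN (block shear governs)

Bolt shear: A_b = π(20)²/4 = 314.16 mm². φR_n = 0.75 × 579 × 314.16 × 9 × 1 = 1227.8 kN.
Bearing (6 mm plate, F_u = 450 MPa): end bolts L_c = 36 − 22/2 = 25, R_n = min(1.2×25×6×450, 2.4×20×6×450) = 81 kN/bolt; interior L_c = 54 − 22 = 32, R_n = 103.68 kN/bolt. φR_n = 0.75 × (3×81 + 6×103.68) = 648.8 kN.
Tension yield (gross): A_g = 236×6 = 1416 mm². φR_n = 0.90 × 345 × 1416 = 439.7 kN.
Block shear: shear path 2×[36+2×54] = 2×144 mm, A_gv = 1728, A_nv = 2×(144 − 2.5×24)×6 = 1008 mm²; tension across gage: (140 − 2×24)×6 = 552 mm². R_n = min(0.6×450×1008, 0.6×345×1728) + 1.0×450×552 = min(272.16, 357.7) + 248.4 = 520.56 kN. φR_n = 0.75 × 520.56 = 390.4 kN.
Governing: min(1227.8, 648.8, 439.7, 390.4) = 390.4 kN → block shear.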